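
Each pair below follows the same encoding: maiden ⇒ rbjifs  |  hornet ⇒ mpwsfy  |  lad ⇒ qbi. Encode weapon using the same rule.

bfbups

The shift depends on letter class: consonant m→r is +5, but vowel a→b is +1. The rule splits by letter class: vowels +1, consonants +5.
For weapon: w(cons)+5=b, e(vowel)+1=f, a(vowel)+1=b, p(cons)+5=u, o(vowel)+1=p, n(cons)+5=s.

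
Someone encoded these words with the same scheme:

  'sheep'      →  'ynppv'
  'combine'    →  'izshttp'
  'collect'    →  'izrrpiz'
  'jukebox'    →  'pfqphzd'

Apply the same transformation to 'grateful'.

The shift depends on letter class: consonant s→y is +6, but vowel e→p is +11. Two shifts are in play — +11 for a/e/i/o/u, +6 for every other letter.
Applying it to grateful: g(cons)+6=m, r(cons)+6=x, a(vowel)+11=l, t(cons)+6=z, e(vowel)+11=p, f(cons)+6=l, u(vowel)+11=f, l(cons)+6=r.

mxlzplfr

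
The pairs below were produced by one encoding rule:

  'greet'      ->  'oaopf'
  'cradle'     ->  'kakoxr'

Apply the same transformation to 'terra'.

The shift increases by 1 at each position, starting from +8: 8, 9, 10, ….
On terra: t+8=b, e+9=n, r+10=b, r+11=c, a+12=m.

bnbcm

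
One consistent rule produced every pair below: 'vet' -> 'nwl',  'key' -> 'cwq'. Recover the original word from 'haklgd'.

pistol

This is a Caesar cipher with shift 18.
Reversing it on haklgd: h−18=p, a−18=i, k−18=s, l−18=t, g−18=o, d−18=l.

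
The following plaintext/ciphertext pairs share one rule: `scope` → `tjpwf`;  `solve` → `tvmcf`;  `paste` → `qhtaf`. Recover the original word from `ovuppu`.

notion

Shifts by position in scope: pos 0: s→t (+1), pos 1: c→j (+7), pos 2: o→p (+1), pos 3: p→w (+7) — repeating every 2. The shifts repeat in a cycle of length 2: positions 0,1,… shift by +1, +7, then the pattern repeats.
Undoing it on ovuppu: o−1=n, v−7=o, u−1=t, p−7=i, p−1=o, u−7=n.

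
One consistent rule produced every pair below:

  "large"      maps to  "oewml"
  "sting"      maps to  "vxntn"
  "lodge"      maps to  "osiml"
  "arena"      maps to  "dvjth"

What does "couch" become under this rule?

The shift increases by 1 at each position, starting from +3: 3, 4, 5, ….
For couch: c+3=f, o+4=s, u+5=z, c+6=i, h+7=o.

fszio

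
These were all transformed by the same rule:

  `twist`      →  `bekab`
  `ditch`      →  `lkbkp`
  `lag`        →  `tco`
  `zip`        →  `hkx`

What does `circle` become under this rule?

The shift depends on letter class: consonant t→b is +8, but vowel i→k is +2. The rule splits by letter class: vowels +2, consonants +8.
On circle: c(cons)+8=k, i(vowel)+2=k, r(cons)+8=z, c(cons)+8=k, l(cons)+8=t, e(vowel)+2=g.

kkzktg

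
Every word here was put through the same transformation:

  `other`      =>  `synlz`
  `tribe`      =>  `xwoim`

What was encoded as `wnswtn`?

In other: o→s is +4, t→y is +5, h→n is +6, e→l is +7 — the shift increases by 1 each position. Each letter shifts forward by (position + 4), i.e. 4, 5, 6, … — the shift grows by one for each successive letter.
Undoing it on wnswtn: w−4=s, n−5=i, s−6=m, w−7=p, t−8=l, n−9=e.

simple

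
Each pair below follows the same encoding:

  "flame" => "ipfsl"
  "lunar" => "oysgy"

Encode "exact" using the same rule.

hbfia

In flame: f→i is +3, l→p is +4, a→f is +5, m→s is +6 — the shift increases by 1 each position. Letter i (0-indexed) is shifted by i+3, so successive shifts are 3, 4, 5, ….
For exact: e+3=h, x+4=b, a+5=f, c+6=i, t+7=a.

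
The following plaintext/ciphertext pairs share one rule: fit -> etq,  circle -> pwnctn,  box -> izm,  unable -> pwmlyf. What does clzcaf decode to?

uproar

The output letters match the input read backwards, each shifted +11: fit reversed is tif. Two steps: reverse the string, then apply a Caesar shift of +11.
Undoing it on clzcaf: shift back: c−11=r, l−11=a, z−11=o, c−11=r, a−11=p, f−11=u → raorpu; then reverse → uproar.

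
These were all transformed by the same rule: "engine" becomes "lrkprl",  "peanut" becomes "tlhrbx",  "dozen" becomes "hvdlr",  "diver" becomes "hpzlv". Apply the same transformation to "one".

vrl

The shift depends on letter class: consonant n→r is +4, but vowel e→l is +7. The rule splits by letter class: vowels +7, consonants +4.
For one: o(vowel)+7=v, n(cons)+4=r, e(vowel)+7=l.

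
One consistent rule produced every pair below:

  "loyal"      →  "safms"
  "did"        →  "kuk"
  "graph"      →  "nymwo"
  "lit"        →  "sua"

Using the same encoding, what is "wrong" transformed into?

dyaun

The shift depends on letter class: consonant l→s is +7, but vowel o→a is +12. Two shifts are in play — +12 for a/e/i/o/u, +7 for every other letter.
Applying it to wrong: w(cons)+7=d, r(cons)+7=y, o(vowel)+12=a, n(cons)+7=u, g(cons)+7=n.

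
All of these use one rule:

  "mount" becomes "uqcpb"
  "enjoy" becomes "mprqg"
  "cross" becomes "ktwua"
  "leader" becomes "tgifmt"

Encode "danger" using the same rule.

lcvimt

Shifts by position in mount: pos 0: m→u (+8), pos 1: o→q (+2), pos 2: u→c (+8), pos 3: n→p (+2) — repeating every 2. The shifts repeat in a cycle of length 2: positions 0,1,… shift by +8, +2, then the pattern repeats.
Applying it to danger: d+8=l, a+2=c, n+8=v, g+2=i, e+8=m, r+2=t.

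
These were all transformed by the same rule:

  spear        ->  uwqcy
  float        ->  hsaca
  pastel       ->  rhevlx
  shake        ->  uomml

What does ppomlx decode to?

nickel

The shifts repeat in a cycle of length 3: positions 0,1,… shift by +2, +7, +12, then the pattern repeats.
Decoding ppomlx: p−2=n, p−7=i, o−12=c, m−2=k, l−7=e, x−12=l.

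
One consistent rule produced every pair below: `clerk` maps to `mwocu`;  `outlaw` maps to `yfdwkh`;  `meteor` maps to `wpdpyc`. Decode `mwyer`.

Shifts by position in clerk: pos 0: c→m (+10), pos 1: l→w (+11), pos 2: e→o (+10), pos 3: r→c (+11) — repeating every 2. The shifts repeat in a cycle of length 2: positions 0,1,… shift by +10, +11, then the pattern repeats.
Reversing it on mwyer: m−10=c, w−11=l, y−10=o, e−11=t, r−10=h.

cloth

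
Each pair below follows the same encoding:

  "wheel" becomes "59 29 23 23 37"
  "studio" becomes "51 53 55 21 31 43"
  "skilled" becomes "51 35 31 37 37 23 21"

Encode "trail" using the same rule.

w(#23)→59 and h(#8)→29: differences scale by 2, so n = 2·pos + 13. With a=1..z=26, the number is 2·pos + 13.
For trail: t=20→53, r=18→49, a=1→15, i=9→31, l=12→37.

53 49 15 31 37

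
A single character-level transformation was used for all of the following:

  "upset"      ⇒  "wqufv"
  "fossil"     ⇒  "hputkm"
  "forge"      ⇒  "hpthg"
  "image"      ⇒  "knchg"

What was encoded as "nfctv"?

Shifts by position in upset: pos 0: u→w (+2), pos 1: p→q (+1), pos 2: s→u (+2), pos 3: e→f (+1) — repeating every 2. A repeating key of period 2 is used — shifts +2, +1 over and over.
Reversing it on nfctv: n−2=l, f−1=e, c−2=a, t−1=s, v−2=t.

least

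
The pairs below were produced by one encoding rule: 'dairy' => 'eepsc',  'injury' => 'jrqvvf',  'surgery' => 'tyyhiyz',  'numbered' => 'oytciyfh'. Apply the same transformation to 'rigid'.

smnjh

Shifts by position in dairy: pos 0: d→e (+1), pos 1: a→e (+4), pos 2: i→p (+7), pos 3: r→s (+1), pos 4: y→c (+4) — repeating every 3. The shifts repeat in a cycle of length 3: positions 0,1,… shift by +1, +4, +7, then the pattern repeats.
For rigid: r+1=s, i+4=m, g+7=n, i+1=j, d+4=h.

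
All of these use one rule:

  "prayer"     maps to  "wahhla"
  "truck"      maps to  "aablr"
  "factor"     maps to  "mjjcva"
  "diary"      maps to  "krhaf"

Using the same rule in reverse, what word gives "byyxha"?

uproar

Shifts by position in prayer: pos 0: p→w (+7), pos 1: r→a (+9), pos 2: a→h (+7), pos 3: y→h (+9) — repeating every 2. It's a Vigenère-style cipher with numeric key [7,9]: position i shifts by key[i mod 2].
Undoing it on byyxha: b−7=u, y−9=p, y−7=r, x−9=o, h−7=a, a−9=r.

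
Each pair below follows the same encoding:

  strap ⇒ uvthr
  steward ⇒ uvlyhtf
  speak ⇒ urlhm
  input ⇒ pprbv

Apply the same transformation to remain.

The shift depends on letter class: consonant s→u is +2, but vowel a→h is +7. Two shifts are in play — +7 for a/e/i/o/u, +2 for every other letter.
Applying it to remain: r(cons)+2=t, e(vowel)+7=l, m(cons)+2=o, a(vowel)+7=h, i(vowel)+7=p, n(cons)+2=p.

tlohpp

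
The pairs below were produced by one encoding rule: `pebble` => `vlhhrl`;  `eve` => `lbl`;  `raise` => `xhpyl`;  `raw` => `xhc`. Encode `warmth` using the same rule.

chxszn

The shift depends on letter class: consonant p→v is +6, but vowel e→l is +7. Vowels shift forward by 7 and consonants shift forward by 6.
On warmth: w(cons)+6=c, a(vowel)+7=h, r(cons)+6=x, m(cons)+6=s, t(cons)+6=z, h(cons)+6=n.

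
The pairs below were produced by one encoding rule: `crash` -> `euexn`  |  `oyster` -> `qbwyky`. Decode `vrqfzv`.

tomato

Letter i (0-indexed) is shifted by i+2, so successive shifts are 2, 3, 4, ….
Decoding vrqfzv: v−2=t, r−3=o, q−4=m, f−5=a, z−6=t, v−7=o.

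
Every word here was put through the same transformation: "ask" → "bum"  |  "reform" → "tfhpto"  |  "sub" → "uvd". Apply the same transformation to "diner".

Two shifts are in play — +1 for a/e/i/o/u, +2 for every other letter.
Applying it to diner: d(cons)+2=f, i(vowel)+1=j, n(cons)+2=p, e(vowel)+1=f, r(cons)+2=t.

fjpft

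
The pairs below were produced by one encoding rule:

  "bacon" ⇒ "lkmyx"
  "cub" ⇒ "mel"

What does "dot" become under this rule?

nyd

Compare letters: b→l is +10, a→k is +10, c→m is +10 — a constant shift. It's a constant shift of +10 (ROT10).
Applying it to dot: d+10=n, o+10=y, t+10=d.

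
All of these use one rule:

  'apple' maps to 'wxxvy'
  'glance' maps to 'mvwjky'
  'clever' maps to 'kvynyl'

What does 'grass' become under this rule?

mlwss

a(0)→w(22) and p(15)→x(23) fit y≡7x+22 (mod 26); the inverse of 7 mod 26 is 15. This is an affine cipher: with a=0,…,z=25, each position x becomes (7x+22) mod 26.
For grass: g(6)→7·6+22≡12=m; r(17)→7·17+22≡11=l; a(0)→7·0+22≡22=w; s(18)→7·18+22≡18=s; s(18)→7·18+22≡18=s (all mod 26).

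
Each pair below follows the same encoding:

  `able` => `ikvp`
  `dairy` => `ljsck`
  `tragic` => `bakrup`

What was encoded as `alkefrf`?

In able: a→i is +8, b→k is +9, l→v is +10, e→p is +11 — the shift increases by 1 each position. Each letter shifts forward by (position + 8), i.e. 8, 9, 10, … — the shift grows by one for each successive letter.
Undoing it on alkefrf: a−8=s, l−9=c, k−10=a, e−11=t, f−12=t, r−13=e, f−14=r.

scatter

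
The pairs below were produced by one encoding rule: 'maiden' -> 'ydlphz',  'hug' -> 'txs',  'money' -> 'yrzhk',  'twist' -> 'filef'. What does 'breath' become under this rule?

ndhdft

The shift depends on letter class: consonant m→y is +12, but vowel a→d is +3. Vowels shift forward by 3 and consonants shift forward by 12.
Applying it to breath: b(cons)+12=n, r(cons)+12=d, e(vowel)+3=h, a(vowel)+3=d, t(cons)+12=f, h(cons)+12=t.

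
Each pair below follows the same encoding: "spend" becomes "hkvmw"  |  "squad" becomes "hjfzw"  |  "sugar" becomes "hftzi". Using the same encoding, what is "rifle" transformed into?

Each letter is replaced by its mirror in the alphabet: a↔z, b↔y, c↔x, and so on (the Atbash cipher).
Applying it to rifle: r↔i, i↔r, f↔u, l↔o, e↔v.

iruov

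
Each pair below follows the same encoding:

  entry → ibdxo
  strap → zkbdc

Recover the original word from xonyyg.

wooden

The output letters match the input read backwards, each shifted +10: entry reversed is yrtne. Two steps: reverse the string, then apply a Caesar shift of +10.
Reversing it on xonyyg: shift back: x−10=n, o−10=e, n−10=d, y−10=o, y−10=o, g−10=w → nedoow; then reverse → wooden.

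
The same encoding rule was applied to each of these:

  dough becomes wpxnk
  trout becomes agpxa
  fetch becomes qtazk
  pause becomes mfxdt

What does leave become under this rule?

ytfut

d(3)→w(22) and o(14)→p(15) fit y≡23x+5 (mod 26); the inverse of 23 mod 26 is 17. Each letter's alphabet position (a=0..z=25) is mapped through 23·x+5 mod 26 — an affine cipher.
For leave: l(11)→23·11+5≡24=y; e(4)→23·4+5≡19=t; a(0)→23·0+5≡5=f; v(21)→23·21+5≡20=u; e(4)→23·4+5≡19=t (all mod 26).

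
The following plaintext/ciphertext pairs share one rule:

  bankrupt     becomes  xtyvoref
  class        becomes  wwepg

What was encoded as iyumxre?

The output letters match the input read backwards, each shifted +4: bankrupt reversed is tpurknab. Read the word backwards and shift each letter +4.
Reversing it on iyumxre: shift back: i−4=e, y−4=u, u−4=q, m−4=i, x−4=t, r−4=n, e−4=a → euqitna; then reverse → antique.

antique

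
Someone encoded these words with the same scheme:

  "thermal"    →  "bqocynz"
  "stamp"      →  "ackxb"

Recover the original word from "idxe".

aunt

In thermal: t→b is +8, h→q is +9, e→o is +10, r→c is +11 — the shift increases by 1 each position. Each letter shifts forward by (position + 8), i.e. 8, 9, 10, … — the shift grows by one for each successive letter.
Reversing it on idxe: i−8=a, d−9=u, x−10=n, e−11=t.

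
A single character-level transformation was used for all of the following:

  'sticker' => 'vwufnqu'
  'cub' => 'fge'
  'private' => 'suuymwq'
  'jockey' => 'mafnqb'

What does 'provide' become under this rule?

suayugq

The shift depends on letter class: consonant s→v is +3, but vowel i→u is +12. Two shifts are in play — +12 for a/e/i/o/u, +3 for every other letter.
For provide: p(cons)+3=s, r(cons)+3=u, o(vowel)+12=a, v(cons)+3=y, i(vowel)+12=u, d(cons)+3=g, e(vowel)+12=q.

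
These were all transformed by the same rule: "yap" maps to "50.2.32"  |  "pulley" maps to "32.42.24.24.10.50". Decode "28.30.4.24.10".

noble

y(#25)→50 and a(#1)→2: differences scale by 2, so n = 2·pos + 0. Each letter becomes 2×(its alphabet position, a=1..z=26).
Decoding 28.30.4.24.10: 28→(28−0)÷2=14=n, 30→(30−0)÷2=15=o, 4→(4−0)÷2=2=b, 24→(24−0)÷2=12=l, 10→(10−0)÷2=5=e.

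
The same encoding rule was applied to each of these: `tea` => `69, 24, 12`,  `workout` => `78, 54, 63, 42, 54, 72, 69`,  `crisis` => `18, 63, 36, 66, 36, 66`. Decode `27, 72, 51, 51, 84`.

funny

Each letter becomes 3×(its alphabet position, a=1..z=26) + 9.
Reversing it on 27, 72, 51, 51, 84: 27→(27−9)÷3=6=f, 72→(72−9)÷3=21=u, 51→(51−9)÷3=14=n, 51→(51−9)÷3=14=n, 84→(84−9)÷3=25=y.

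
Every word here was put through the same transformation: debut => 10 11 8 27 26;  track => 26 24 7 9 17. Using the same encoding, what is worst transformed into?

29 21 24 25 26

d is letter #4 and maps to 10: an offset of 6. Letters become their 1-based position plus 6 (so a→7, b→8, …).
On worst: w=23→29, o=15→21, r=18→24, s=19→25, t=20→26.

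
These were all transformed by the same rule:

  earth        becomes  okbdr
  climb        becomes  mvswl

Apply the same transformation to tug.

Compare letters: e→o is +10, a→k is +10, r→b is +10 — a constant shift. This is a Caesar cipher with shift 10.
Applying it to tug: t+10=d, u+10=e, g+10=q.

deq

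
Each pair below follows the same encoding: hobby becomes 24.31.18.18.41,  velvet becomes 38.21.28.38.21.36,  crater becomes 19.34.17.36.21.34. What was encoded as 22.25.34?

h is letter #8 and maps to 24: an offset of 16. The number is (letter's place in the alphabet, a=1) + 16.
Decoding 22.25.34: 22→(22−16)÷1=6=f, 25→(25−16)÷1=9=i, 34→(34−16)÷1=18=r.

fir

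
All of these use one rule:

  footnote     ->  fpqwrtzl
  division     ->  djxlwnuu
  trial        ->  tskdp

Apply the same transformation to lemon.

lforr

Each letter shifts forward by its position index (0, 1, 2, …) — the shift grows by one for each successive letter.
For lemon: l+0=l, e+1=f, m+2=o, o+3=r, n+4=r.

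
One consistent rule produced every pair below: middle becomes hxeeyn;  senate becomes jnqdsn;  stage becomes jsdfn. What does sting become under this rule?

m(12)→h(7) and i(8)→x(23) fit y≡9x+3 (mod 26); the inverse of 9 mod 26 is 3. Each letter's alphabet position (a=0..z=25) is mapped through 9·x+3 mod 26 — an affine cipher.
Applying it to sting: s(18)→9·18+3≡9=j; t(19)→9·19+3≡18=s; i(8)→9·8+3≡23=x; n(13)→9·13+3≡16=q; g(6)→9·6+3≡5=f (all mod 26).

jsxqf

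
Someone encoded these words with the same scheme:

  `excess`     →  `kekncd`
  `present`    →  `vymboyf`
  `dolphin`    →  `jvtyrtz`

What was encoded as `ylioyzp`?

seafood

Letter i (0-indexed) is shifted by i+6, so successive shifts are 6, 7, 8, ….
Undoing it on ylioyzp: y−6=s, l−7=e, i−8=a, o−9=f, y−10=o, z−11=o, p−12=d.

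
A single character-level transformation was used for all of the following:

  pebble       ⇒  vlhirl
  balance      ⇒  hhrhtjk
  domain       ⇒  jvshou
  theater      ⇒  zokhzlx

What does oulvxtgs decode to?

informal

Shifts by position in pebble: pos 0: p→v (+6), pos 1: e→l (+7), pos 2: b→h (+6), pos 3: b→i (+7) — repeating every 2. The shifts repeat in a cycle of length 2: positions 0,1,… shift by +6, +7, then the pattern repeats.
Reversing it on oulvxtgs: o−6=i, u−7=n, l−6=f, v−7=o, x−6=r, t−7=m, g−6=a, s−7=l.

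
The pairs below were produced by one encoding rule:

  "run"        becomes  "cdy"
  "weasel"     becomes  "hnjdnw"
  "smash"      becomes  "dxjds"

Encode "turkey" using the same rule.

The shift depends on letter class: consonant r→c is +11, but vowel u→d is +9. The rule splits by letter class: vowels +9, consonants +11.
Applying it to turkey: t(cons)+11=e, u(vowel)+9=d, r(cons)+11=c, k(cons)+11=v, e(vowel)+9=n, y(cons)+11=j.

edcvnj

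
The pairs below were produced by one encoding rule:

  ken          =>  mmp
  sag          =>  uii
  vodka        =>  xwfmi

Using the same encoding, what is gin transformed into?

Vowels shift forward by 8 and consonants shift forward by 2.
Applying it to gin: g(cons)+2=i, i(vowel)+8=q, n(cons)+2=p.

iqp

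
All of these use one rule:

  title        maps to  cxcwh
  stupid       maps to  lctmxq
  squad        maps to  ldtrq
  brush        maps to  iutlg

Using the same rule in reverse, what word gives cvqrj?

today

t(19)→c(2) and i(8)→x(23) fit y≡17x+17 (mod 26); the inverse of 17 mod 26 is 23. This is an affine cipher: with a=0,…,z=25, each position x becomes (17x+17) mod 26.
Undoing it on cvqrj: c(2)→23·(2−17)≡19=t; v(21)→23·(21−17)≡14=o; q(16)→23·(16−17)≡3=d; r(17)→23·(17−17)≡0=a; j(9)→23·(9−17)≡24=y (all mod 26).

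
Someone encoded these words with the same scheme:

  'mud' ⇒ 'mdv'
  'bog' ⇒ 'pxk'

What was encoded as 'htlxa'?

rocky

The output letters match the input read backwards, each shifted +9: mud reversed is dum. Two steps: reverse the string, then apply a Caesar shift of +9.
Decoding htlxa: shift back: h−9=y, t−9=k, l−9=c, x−9=o, a−9=r → ykcor; then reverse → rocky.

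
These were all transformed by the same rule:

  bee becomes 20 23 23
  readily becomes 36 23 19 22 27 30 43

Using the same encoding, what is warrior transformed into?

Each letter is replaced by its alphabet position (a=1..z=26) + 18.
For warrior: w=23→41, a=1→19, r=18→36, r=18→36, i=9→27, o=15→33, r=18→36.

41 19 36 36 27 33 36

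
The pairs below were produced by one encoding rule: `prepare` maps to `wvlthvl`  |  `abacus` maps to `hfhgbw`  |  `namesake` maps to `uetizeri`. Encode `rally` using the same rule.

A repeating key of period 2 is used — shifts +7, +4 over and over.
On rally: r+7=y, a+4=e, l+7=s, l+4=p, y+7=f.

yespf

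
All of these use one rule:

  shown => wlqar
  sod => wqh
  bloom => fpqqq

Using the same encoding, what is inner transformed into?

krrgv

The shift depends on letter class: consonant s→w is +4, but vowel o→q is +2. Two shifts are in play — +2 for a/e/i/o/u, +4 for every other letter.
On inner: i(vowel)+2=k, n(cons)+4=r, n(cons)+4=r, e(vowel)+2=g, r(cons)+4=v.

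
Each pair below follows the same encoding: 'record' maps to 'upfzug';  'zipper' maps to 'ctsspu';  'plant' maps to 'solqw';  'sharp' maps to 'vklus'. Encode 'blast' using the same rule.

eolvw

The shift depends on letter class: consonant r→u is +3, but vowel e→p is +11. The rule splits by letter class: vowels +11, consonants +3.
For blast: b(cons)+3=e, l(cons)+3=o, a(vowel)+11=l, s(cons)+3=v, t(cons)+3=w.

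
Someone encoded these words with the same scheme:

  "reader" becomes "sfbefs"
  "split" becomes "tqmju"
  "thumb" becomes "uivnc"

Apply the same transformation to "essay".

This is a Caesar cipher with shift 1.
For essay: e+1=f, s+1=t, s+1=t, a+1=b, y+1=z.

fttbz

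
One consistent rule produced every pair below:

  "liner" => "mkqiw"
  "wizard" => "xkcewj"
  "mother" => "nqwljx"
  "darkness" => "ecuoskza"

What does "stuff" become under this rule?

In liner: l→m is +1, i→k is +2, n→q is +3, e→i is +4 — the shift increases by 1 each position. The shift increases by 1 at each position, starting from +1: 1, 2, 3, ….
On stuff: s+1=t, t+2=v, u+3=x, f+4=j, f+5=k.

tvxjk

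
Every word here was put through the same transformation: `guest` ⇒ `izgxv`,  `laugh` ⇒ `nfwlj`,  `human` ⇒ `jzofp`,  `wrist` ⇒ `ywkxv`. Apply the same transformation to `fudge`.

Shifts by position in guest: pos 0: g→i (+2), pos 1: u→z (+5), pos 2: e→g (+2), pos 3: s→x (+5) — repeating every 2. It's a Vigenère-style cipher with numeric key [2,5]: position i shifts by key[i mod 2].
Applying it to fudge: f+2=h, u+5=z, d+2=f, g+5=l, e+2=g.

hzflg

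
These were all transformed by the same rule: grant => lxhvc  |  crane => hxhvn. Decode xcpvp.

In grant: g→l is +5, r→x is +6, a→h is +7, n→v is +8 — the shift increases by 1 each position. Letter i (0-indexed) is shifted by i+5, so successive shifts are 5, 6, 7, ….
Undoing it on xcpvp: x−5=s, c−6=w, p−7=i, v−8=n, p−9=g.

swing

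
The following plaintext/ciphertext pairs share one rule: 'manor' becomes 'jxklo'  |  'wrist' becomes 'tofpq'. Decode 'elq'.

Compare letters: m→j is +23, a→x is +23, n→k is +23 — a constant shift. This is a Caesar cipher with shift 23.
Reversing it on elq: e−23=h, l−23=o, q−23=t.

hot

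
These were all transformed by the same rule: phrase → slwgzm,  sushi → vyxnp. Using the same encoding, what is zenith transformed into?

cisoap

In phrase: p→s is +3, h→l is +4, r→w is +5, a→g is +6 — the shift increases by 1 each position. Each letter shifts forward by (position + 3), i.e. 3, 4, 5, … — the shift grows by one for each successive letter.
For zenith: z+3=c, e+4=i, n+5=s, i+6=o, t+7=a, h+8=p.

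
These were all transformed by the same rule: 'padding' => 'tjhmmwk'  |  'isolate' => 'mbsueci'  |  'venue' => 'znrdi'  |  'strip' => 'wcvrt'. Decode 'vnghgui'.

recycle

Shifts by position in padding: pos 0: p→t (+4), pos 1: a→j (+9), pos 2: d→h (+4), pos 3: d→m (+9) — repeating every 2. A repeating key of period 2 is used — shifts +4, +9 over and over.
Reversing it on vnghgui: v−4=r, n−9=e, g−4=c, h−9=y, g−4=c, u−9=l, i−4=e.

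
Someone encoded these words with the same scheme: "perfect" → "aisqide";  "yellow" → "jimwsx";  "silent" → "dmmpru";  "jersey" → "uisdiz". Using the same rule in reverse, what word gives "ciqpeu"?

repeat

Shifts by position in perfect: pos 0: p→a (+11), pos 1: e→i (+4), pos 2: r→s (+1), pos 3: f→q (+11), pos 4: e→i (+4), pos 5: c→d (+1) — repeating every 3. It's a Vigenère-style cipher with numeric key [11,4,1]: position i shifts by key[i mod 3].
Undoing it on ciqpeu: c−11=r, i−4=e, q−1=p, p−11=e, e−4=a, u−1=t.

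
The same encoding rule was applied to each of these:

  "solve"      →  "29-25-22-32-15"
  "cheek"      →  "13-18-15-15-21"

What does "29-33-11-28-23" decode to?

Letters become their 1-based position plus 10 (so a→11, b→12, …).
Undoing it on 29-33-11-28-23: 29→(29−10)÷1=19=s, 33→(33−10)÷1=23=w, 11→(11−10)÷1=1=a, 28→(28−10)÷1=18=r, 23→(23−10)÷1=13=m.

swarm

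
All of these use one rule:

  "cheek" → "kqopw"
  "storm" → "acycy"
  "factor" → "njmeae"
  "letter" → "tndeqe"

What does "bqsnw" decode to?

thick

In cheek: c→k is +8, h→q is +9, e→o is +10, e→p is +11 — the shift increases by 1 each position. Each letter shifts forward by (position + 8), i.e. 8, 9, 10, … — the shift grows by one for each successive letter.
Decoding bqsnw: b−8=t, q−9=h, s−10=i, n−11=c, w−12=k.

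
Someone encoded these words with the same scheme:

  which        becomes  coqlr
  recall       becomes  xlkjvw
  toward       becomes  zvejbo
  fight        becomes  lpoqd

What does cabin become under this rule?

Letter i (0-indexed) is shifted by i+6, so successive shifts are 6, 7, 8, ….
For cabin: c+6=i, a+7=h, b+8=j, i+9=r, n+10=x.

ihjrx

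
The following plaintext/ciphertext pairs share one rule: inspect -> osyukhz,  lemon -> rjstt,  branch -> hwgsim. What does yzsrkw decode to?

Shifts by position in inspect: pos 0: i→o (+6), pos 1: n→s (+5), pos 2: s→y (+6), pos 3: p→u (+5) — repeating every 2. The shifts repeat in a cycle of length 2: positions 0,1,… shift by +6, +5, then the pattern repeats.
Decoding yzsrkw: y−6=s, z−5=u, s−6=m, r−5=m, k−6=e, w−5=r.

summer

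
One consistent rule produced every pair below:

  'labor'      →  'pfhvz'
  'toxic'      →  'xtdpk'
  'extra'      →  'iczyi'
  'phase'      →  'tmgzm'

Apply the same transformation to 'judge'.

In labor: l→p is +4, a→f is +5, b→h is +6, o→v is +7 — the shift increases by 1 each position. Each letter shifts forward by (position + 4), i.e. 4, 5, 6, … — the shift grows by one for each successive letter.
Applying it to judge: j+4=n, u+5=z, d+6=j, g+7=n, e+8=m.

nzjnm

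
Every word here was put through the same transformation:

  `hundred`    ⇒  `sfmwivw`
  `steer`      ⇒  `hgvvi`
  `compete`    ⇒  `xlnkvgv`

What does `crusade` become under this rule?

This is the alphabet-reversal cipher (Atbash): a becomes z, b becomes y, etc.
For crusade: c↔x, r↔i, u↔f, s↔h, a↔z, d↔w, e↔v.

xifhzwv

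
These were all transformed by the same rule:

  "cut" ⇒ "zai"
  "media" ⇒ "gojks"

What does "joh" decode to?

The output letters match the input read backwards, each shifted +6: cut reversed is tuc. Two steps: reverse the string, then apply a Caesar shift of +6.
Undoing it on joh: shift back: j−6=d, o−6=i, h−6=b → dib; then reverse → bid.

bid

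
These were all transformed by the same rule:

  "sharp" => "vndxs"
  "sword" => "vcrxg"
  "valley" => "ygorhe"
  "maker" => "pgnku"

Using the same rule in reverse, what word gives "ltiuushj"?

informed

A repeating key of period 2 is used — shifts +3, +6 over and over.
Undoing it on ltiuushj: l−3=i, t−6=n, i−3=f, u−6=o, u−3=r, s−6=m, h−3=e, j−6=d.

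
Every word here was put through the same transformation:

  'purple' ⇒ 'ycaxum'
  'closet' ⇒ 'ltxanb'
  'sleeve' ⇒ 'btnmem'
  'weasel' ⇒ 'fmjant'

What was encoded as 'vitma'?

maker

Shifts by position in purple: pos 0: p→y (+9), pos 1: u→c (+8), pos 2: r→a (+9), pos 3: p→x (+8) — repeating every 2. A repeating key of period 2 is used — shifts +9, +8 over and over.
Undoing it on vitma: v−9=m, i−8=a, t−9=k, m−8=e, a−9=r.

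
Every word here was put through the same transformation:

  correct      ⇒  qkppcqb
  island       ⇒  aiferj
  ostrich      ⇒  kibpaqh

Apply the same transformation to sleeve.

c(2)→q(16) and o(14)→k(10) fit y≡19x+4 (mod 26); the inverse of 19 mod 26 is 11. Treating letters as 0–25, the rule is x ↦ 19x + 4 (mod 26).
Applying it to sleeve: s(18)→19·18+4≡8=i; l(11)→19·11+4≡5=f; e(4)→19·4+4≡2=c; e(4)→19·4+4≡2=c; v(21)→19·21+4≡13=n; e(4)→19·4+4≡2=c (all mod 26).

ifccnc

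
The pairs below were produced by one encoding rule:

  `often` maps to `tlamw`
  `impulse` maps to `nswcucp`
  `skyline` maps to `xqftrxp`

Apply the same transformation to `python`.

ueapxx

In often: o→t is +5, f→l is +6, t→a is +7, e→m is +8 — the shift increases by 1 each position. The shift increases by 1 at each position, starting from +5: 5, 6, 7, ….
Applying it to python: p+5=u, y+6=e, t+7=a, h+8=p, o+9=x, n+10=x.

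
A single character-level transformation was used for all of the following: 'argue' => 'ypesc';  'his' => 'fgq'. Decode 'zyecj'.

Compare letters: a→y is +24, r→p is +24, g→e is +24 — a constant shift. It's a constant shift of +24 (ROT24).
Decoding zyecj: z−24=b, y−24=a, e−24=g, c−24=e, j−24=l.

bagel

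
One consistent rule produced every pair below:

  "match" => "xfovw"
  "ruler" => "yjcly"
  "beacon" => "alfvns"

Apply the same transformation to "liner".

crsly

Treating letters as 0–25, the rule is x ↦ 21x + 5 (mod 26).
Applying it to liner: l(11)→21·11+5≡2=c; i(8)→21·8+5≡17=r; n(13)→21·13+5≡18=s; e(4)→21·4+5≡11=l; r(17)→21·17+5≡24=y (all mod 26).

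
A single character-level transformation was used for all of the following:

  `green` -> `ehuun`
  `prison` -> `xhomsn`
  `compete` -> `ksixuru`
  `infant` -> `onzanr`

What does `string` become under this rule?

g(6)→e(4) and r(17)→h(7) fit y≡5x+0 (mod 26); the inverse of 5 mod 26 is 21. This is an affine cipher: with a=0,…,z=25, each position x becomes (5x+0) mod 26.
For string: s(18)→5·18+0≡12=m; t(19)→5·19+0≡17=r; r(17)→5·17+0≡7=h; i(8)→5·8+0≡14=o; n(13)→5·13+0≡13=n; g(6)→5·6+0≡4=e (all mod 26).

mrhone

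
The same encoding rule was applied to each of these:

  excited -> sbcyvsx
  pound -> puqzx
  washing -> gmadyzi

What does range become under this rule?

This is an affine cipher: with a=0,…,z=25, each position x becomes (21x+12) mod 26.
On range: r(17)→21·17+12≡5=f; a(0)→21·0+12≡12=m; n(13)→21·13+12≡25=z; g(6)→21·6+12≡8=i; e(4)→21·4+12≡18=s (all mod 26).

fmzis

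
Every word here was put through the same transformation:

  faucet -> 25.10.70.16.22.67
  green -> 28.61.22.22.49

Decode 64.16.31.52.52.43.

school

f(#6)→25 and a(#1)→10: differences scale by 3, so n = 3·pos + 7. With a=1..z=26, the number is 3·pos + 7.
Undoing it on 64.16.31.52.52.43: 64→(64−7)÷3=19=s, 16→(16−7)÷3=3=c, 31→(31−7)÷3=8=h, 52→(52−7)÷3=15=o, 52→(52−7)÷3=15=o, 43→(43−7)÷3=12=l.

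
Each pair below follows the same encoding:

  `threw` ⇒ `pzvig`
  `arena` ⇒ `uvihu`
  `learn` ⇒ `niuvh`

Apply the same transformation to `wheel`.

gziin

t(19)→p(15) and h(7)→z(25) fit y≡23x+20 (mod 26); the inverse of 23 mod 26 is 17. This is an affine cipher: with a=0,…,z=25, each position x becomes (23x+20) mod 26.
On wheel: w(22)→23·22+20≡6=g; h(7)→23·7+20≡25=z; e(4)→23·4+20≡8=i; e(4)→23·4+20≡8=i; l(11)→23·11+20≡13=n (all mod 26).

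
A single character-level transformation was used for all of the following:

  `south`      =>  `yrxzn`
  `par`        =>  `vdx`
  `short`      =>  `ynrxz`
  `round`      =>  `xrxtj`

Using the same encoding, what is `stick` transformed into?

The shift depends on letter class: consonant s→y is +6, but vowel o→r is +3. The rule splits by letter class: vowels +3, consonants +6.
For stick: s(cons)+6=y, t(cons)+6=z, i(vowel)+3=l, c(cons)+6=i, k(cons)+6=q.

yzliq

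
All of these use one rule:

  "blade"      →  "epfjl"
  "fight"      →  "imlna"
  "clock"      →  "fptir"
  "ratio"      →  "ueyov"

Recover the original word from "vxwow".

strip

In blade: b→e is +3, l→p is +4, a→f is +5, d→j is +6 — the shift increases by 1 each position. Letter i (0-indexed) is shifted by i+3, so successive shifts are 3, 4, 5, ….
Undoing it on vxwow: v−3=s, x−4=t, w−5=r, o−6=i, w−7=p.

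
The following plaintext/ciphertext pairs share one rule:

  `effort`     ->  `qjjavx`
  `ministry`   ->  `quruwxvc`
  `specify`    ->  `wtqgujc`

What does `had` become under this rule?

The shift depends on letter class: consonant f→j is +4, but vowel e→q is +12. Vowels shift forward by 12 and consonants shift forward by 4.
For had: h(cons)+4=l, a(vowel)+12=m, d(cons)+4=h.

lmh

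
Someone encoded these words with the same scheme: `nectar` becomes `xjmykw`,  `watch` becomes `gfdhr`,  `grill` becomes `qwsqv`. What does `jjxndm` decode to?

zenith

Shifts by position in nectar: pos 0: n→x (+10), pos 1: e→j (+5), pos 2: c→m (+10), pos 3: t→y (+5) — repeating every 2. It's a Vigenère-style cipher with numeric key [10,5]: position i shifts by key[i mod 2].
Undoing it on jjxndm: j−10=z, j−5=e, x−10=n, n−5=i, d−10=t, m−5=h.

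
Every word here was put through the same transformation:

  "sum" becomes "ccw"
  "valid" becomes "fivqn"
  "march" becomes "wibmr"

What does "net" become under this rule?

Two shifts are in play — +8 for a/e/i/o/u, +10 for every other letter.
On net: n(cons)+10=x, e(vowel)+8=m, t(cons)+10=d.

xmd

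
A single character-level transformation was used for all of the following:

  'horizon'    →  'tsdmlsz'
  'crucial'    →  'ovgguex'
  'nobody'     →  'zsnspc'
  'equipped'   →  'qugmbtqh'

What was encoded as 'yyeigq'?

museum

Shifts by position in horizon: pos 0: h→t (+12), pos 1: o→s (+4), pos 2: r→d (+12), pos 3: i→m (+4) — repeating every 2. A repeating key of period 2 is used — shifts +12, +4 over and over.
Undoing it on yyeigq: y−12=m, y−4=u, e−12=s, i−4=e, g−12=u, q−4=m.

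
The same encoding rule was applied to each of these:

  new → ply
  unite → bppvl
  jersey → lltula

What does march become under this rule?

The shift depends on letter class: consonant n→p is +2, but vowel e→l is +7. The rule splits by letter class: vowels +7, consonants +2.
Applying it to march: m(cons)+2=o, a(vowel)+7=h, r(cons)+2=t, c(cons)+2=e, h(cons)+2=j.

ohtej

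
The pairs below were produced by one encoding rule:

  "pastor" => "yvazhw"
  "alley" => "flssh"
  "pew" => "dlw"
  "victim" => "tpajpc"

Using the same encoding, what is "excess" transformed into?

zzljel

Two steps: reverse the string, then apply a Caesar shift of +7.
On excess: reverse → ssecxe; then shift: s+7=z, s+7=z, e+7=l, c+7=j, x+7=e, e+7=l.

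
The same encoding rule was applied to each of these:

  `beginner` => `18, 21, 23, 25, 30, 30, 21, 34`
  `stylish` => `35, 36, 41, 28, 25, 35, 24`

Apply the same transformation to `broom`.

18, 34, 31, 31, 29

b is letter #2 and maps to 18: an offset of 16. Letters become their 1-based position plus 16 (so a→17, b→18, …).
Applying it to broom: b=2→18, r=18→34, o=15→31, o=15→31, m=13→29.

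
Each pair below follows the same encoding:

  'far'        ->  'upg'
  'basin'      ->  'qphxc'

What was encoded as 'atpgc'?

learn

This is a Caesar cipher with shift 15.
Reversing it on atpgc: a−15=l, t−15=e, p−15=a, g−15=r, c−15=n.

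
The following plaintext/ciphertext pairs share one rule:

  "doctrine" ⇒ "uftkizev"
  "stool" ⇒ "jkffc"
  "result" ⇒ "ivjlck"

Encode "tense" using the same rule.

Compare letters: d→u is +17, o→f is +17, c→t is +17 — a constant shift. It's a constant shift of +17 (ROT17).
On tense: t+17=k, e+17=v, n+17=e, s+17=j, e+17=v.

kvejv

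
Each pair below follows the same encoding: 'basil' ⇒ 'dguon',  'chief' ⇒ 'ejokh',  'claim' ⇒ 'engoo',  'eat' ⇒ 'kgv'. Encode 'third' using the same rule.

Vowels shift forward by 6 and consonants shift forward by 2.
On third: t(cons)+2=v, h(cons)+2=j, i(vowel)+6=o, r(cons)+2=t, d(cons)+2=f.

vjotf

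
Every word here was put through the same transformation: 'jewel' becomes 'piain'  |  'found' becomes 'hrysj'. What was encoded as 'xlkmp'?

The word is reversed, then every letter is shifted forward by 4.
Decoding xlkmp: shift back: x−4=t, l−4=h, k−4=g, m−4=i, p−4=l → thgil; then reverse → light.

light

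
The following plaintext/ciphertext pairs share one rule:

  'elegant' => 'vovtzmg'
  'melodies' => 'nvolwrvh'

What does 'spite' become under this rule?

hkrgv

Each pair mirrors across the alphabet (e↔v, l↔o, e↔v): positions sum to 25. Letters are reflected about the middle of the alphabet (position → 25−position): Atbash.
On spite: s↔h, p↔k, i↔r, t↔g, e↔v.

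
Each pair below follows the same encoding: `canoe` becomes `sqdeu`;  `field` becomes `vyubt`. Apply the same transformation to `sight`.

iywxj

Each letter is shifted forward by 16 in the alphabet (a Caesar shift of +16).
For sight: s+16=i, i+16=y, g+16=w, h+16=x, t+16=j.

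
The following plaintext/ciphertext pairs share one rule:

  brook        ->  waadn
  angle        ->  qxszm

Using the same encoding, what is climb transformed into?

The output letters match the input read backwards, each shifted +12: brook reversed is koorb. Two steps: reverse the string, then apply a Caesar shift of +12.
For climb: reverse → bmilc; then shift: b+12=n, m+12=y, i+12=u, l+12=x, c+12=o.

nyuxo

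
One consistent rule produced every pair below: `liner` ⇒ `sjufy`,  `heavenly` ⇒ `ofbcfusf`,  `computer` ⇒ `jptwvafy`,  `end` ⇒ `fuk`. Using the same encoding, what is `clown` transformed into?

jspdu

Vowels shift forward by 1 and consonants shift forward by 7.
For clown: c(cons)+7=j, l(cons)+7=s, o(vowel)+1=p, w(cons)+7=d, n(cons)+7=u.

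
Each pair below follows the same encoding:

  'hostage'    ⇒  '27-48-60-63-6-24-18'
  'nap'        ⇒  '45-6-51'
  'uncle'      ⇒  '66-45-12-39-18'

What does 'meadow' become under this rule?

42-18-6-15-48-72

h(#8)→27 and o(#15)→48: differences scale by 3, so n = 3·pos + 3. With a=1..z=26, the number is 3·pos + 3.
Applying it to meadow: m=13→42, e=5→18, a=1→6, d=4→15, o=15→48, w=23→72.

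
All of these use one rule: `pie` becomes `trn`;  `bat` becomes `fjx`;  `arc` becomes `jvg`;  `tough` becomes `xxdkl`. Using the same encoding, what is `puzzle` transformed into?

The shift depends on letter class: consonant p→t is +4, but vowel i→r is +9. The rule splits by letter class: vowels +9, consonants +4.
Applying it to puzzle: p(cons)+4=t, u(vowel)+9=d, z(cons)+4=d, z(cons)+4=d, l(cons)+4=p, e(vowel)+9=n.

tdddpn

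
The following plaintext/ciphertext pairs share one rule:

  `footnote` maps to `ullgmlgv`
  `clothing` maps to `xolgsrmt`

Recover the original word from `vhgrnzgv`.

estimate

Each pair mirrors across the alphabet (f↔u, o↔l, o↔l): positions sum to 25. Each letter is replaced by its mirror in the alphabet: a↔z, b↔y, c↔x, and so on (the Atbash cipher).
Undoing it on vhgrnzgv: v↔e, h↔s, g↔t, r↔i, n↔m, z↔a, g↔t, v↔e.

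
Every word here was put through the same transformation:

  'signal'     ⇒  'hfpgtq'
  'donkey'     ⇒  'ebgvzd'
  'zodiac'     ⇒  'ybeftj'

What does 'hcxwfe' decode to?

s(18)→h(7) and i(8)→f(5) fit y≡21x+19 (mod 26); the inverse of 21 mod 26 is 5. This is an affine cipher: with a=0,…,z=25, each position x becomes (21x+19) mod 26.
Undoing it on hcxwfe: h(7)→5·(7−19)≡18=s; c(2)→5·(2−19)≡19=t; x(23)→5·(23−19)≡20=u; w(22)→5·(22−19)≡15=p; f(5)→5·(5−19)≡8=i; e(4)→5·(4−19)≡3=d (all mod 26).

stupid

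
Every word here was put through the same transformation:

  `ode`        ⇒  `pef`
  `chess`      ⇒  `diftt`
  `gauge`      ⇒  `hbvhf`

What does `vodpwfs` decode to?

uncover

Compare letters: o→p is +1, d→e is +1, e→f is +1 — a constant shift. It's a constant shift of +1 (ROT1).
Decoding vodpwfs: v−1=u, o−1=n, d−1=c, p−1=o, w−1=v, f−1=e, s−1=r.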